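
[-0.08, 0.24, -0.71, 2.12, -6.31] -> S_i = -0.08*(-2.98)^i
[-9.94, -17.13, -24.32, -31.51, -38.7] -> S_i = -9.94 + -7.19*i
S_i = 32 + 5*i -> [32, 37, 42, 47, 52]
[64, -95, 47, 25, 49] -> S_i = Random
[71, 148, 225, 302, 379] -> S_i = 71 + 77*i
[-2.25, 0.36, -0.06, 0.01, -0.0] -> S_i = -2.25*(-0.16)^i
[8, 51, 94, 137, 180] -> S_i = 8 + 43*i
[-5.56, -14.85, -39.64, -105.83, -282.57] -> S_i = -5.56*2.67^i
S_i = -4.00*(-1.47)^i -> [-4.0, 5.88, -8.64, 12.71, -18.68]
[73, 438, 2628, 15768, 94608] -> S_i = 73*6^i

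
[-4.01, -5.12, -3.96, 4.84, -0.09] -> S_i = Random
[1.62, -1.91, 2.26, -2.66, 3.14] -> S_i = 1.62*(-1.18)^i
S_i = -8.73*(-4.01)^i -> [-8.73, 35.01, -140.38, 562.92, -2257.31]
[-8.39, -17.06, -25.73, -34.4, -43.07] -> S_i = -8.39 + -8.67*i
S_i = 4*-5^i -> [4, -20, 100, -500, 2500]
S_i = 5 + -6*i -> [5, -1, -7, -13, -19]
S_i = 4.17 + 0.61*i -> [4.17, 4.78, 5.39, 6.0, 6.61]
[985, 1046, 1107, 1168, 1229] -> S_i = 985 + 61*i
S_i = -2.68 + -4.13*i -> [-2.68, -6.81, -10.94, -15.07, -19.2]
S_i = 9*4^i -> [9, 36, 144, 576, 2304]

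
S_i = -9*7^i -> [-9, -63, -441, -3087, -21609]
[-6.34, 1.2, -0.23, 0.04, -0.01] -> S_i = -6.34*(-0.19)^i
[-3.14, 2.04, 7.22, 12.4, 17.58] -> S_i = -3.14 + 5.18*i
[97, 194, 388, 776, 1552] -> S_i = 97*2^i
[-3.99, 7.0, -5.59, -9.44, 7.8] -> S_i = Random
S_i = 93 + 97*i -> [93, 190, 287, 384, 481]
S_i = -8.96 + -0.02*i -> [-8.96, -8.98, -9.0, -9.02, -9.04]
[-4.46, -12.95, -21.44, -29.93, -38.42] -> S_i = -4.46 + -8.49*i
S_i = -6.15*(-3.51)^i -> [-6.15, 21.59, -75.77, 265.95, -933.48]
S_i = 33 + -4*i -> [33, 29, 25, 21, 17]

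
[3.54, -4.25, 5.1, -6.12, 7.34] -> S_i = 3.54*(-1.20)^i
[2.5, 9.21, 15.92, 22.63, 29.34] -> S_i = 2.50 + 6.71*i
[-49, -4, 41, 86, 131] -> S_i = -49 + 45*i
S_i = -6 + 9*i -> [-6, 3, 12, 21, 30]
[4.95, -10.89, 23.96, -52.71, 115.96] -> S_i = 4.95*(-2.20)^i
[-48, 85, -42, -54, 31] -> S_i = Random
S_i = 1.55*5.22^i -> [1.55, 8.09, 42.24, 220.47, 1150.84]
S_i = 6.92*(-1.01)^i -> [6.92, -6.99, 7.06, -7.13, 7.2]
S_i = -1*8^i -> [-1, -8, -64, -512, -4096]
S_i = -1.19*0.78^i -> [-1.19, -0.93, -0.72, -0.56, -0.44]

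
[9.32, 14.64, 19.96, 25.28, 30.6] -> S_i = 9.32 + 5.32*i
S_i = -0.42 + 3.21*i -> [-0.42, 2.79, 6.0, 9.21, 12.42]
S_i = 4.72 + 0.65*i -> [4.72, 5.37, 6.02, 6.67, 7.32]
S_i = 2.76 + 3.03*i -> [2.76, 5.79, 8.82, 11.85, 14.88]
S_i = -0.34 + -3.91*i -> [-0.34, -4.25, -8.16, -12.07, -15.98]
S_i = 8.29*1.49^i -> [8.29, 12.35, 18.4, 27.42, 40.86]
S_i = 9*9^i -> [9, 81, 729, 6561, 59049]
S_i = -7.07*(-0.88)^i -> [-7.07, 6.22, -5.48, 4.82, -4.24]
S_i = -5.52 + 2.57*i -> [-5.52, -2.95, -0.38, 2.19, 4.76]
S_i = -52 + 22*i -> [-52, -30, -8, 14, 36]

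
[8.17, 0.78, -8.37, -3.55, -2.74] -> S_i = Random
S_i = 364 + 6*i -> [364, 370, 376, 382, 388]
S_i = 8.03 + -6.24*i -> [8.03, 1.79, -4.45, -10.69, -16.93]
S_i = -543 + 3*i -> [-543, -540, -537, -534, -531]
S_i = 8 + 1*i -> [8, 9, 10, 11, 12]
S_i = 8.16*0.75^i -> [8.16, 6.12, 4.59, 3.44, 2.58]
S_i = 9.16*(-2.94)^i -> [9.16, -26.93, 79.18, -232.78, 684.36]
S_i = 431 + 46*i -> [431, 477, 523, 569, 615]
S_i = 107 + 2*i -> [107, 109, 111, 113, 115]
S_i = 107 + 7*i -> [107, 114, 121, 128, 135]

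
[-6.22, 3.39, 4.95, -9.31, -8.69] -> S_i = Random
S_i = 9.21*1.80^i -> [9.21, 16.58, 29.84, 53.71, 96.68]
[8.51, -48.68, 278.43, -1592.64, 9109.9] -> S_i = 8.51*(-5.72)^i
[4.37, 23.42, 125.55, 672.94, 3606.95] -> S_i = 4.37*5.36^i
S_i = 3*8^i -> [3, 24, 192, 1536, 12288]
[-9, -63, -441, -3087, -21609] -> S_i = -9*7^i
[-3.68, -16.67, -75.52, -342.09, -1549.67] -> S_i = -3.68*4.53^i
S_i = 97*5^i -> [97, 485, 2425, 12125, 60625]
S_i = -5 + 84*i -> [-5, 79, 163, 247, 331]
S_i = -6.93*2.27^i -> [-6.93, -15.73, -35.71, -81.06, -184.01]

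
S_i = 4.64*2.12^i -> [4.64, 9.84, 20.85, 44.21, 93.73]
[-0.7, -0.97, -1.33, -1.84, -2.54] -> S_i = -0.70*1.38^i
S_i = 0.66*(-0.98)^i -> [0.66, -0.65, 0.63, -0.62, 0.61]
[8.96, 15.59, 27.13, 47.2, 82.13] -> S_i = 8.96*1.74^i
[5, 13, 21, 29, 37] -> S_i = 5 + 8*i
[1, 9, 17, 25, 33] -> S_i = 1 + 8*i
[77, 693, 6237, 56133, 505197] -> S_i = 77*9^i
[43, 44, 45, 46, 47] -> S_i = 43 + 1*i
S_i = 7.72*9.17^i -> [7.72, 70.79, 649.17, 5952.86, 54587.68]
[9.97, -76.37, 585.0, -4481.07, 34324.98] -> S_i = 9.97*(-7.66)^i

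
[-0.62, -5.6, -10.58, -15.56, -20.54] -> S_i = -0.62 + -4.98*i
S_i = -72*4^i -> [-72, -288, -1152, -4608, -18432]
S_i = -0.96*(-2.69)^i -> [-0.96, 2.58, -6.95, 18.69, -50.27]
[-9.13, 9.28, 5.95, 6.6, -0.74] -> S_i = Random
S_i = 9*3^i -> [9, 27, 81, 243, 729]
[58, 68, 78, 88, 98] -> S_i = 58 + 10*i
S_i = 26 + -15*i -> [26, 11, -4, -19, -34]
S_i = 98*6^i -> [98, 588, 3528, 21168, 127008]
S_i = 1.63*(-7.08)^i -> [1.63, -11.54, 81.71, -578.48, 4095.63]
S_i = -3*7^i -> [-3, -21, -147, -1029, -7203]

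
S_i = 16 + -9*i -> [16, 7, -2, -11, -20]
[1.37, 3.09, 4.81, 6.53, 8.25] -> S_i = 1.37 + 1.72*i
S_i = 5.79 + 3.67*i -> [5.79, 9.46, 13.13, 16.8, 20.47]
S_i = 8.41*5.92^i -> [8.41, 49.79, 294.74, 1744.86, 10329.58]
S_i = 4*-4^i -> [4, -16, 64, -256, 1024]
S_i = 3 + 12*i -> [3, 15, 27, 39, 51]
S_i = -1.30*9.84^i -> [-1.3, -12.79, -125.87, -1238.59, -12187.76]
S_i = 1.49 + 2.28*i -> [1.49, 3.77, 6.05, 8.33, 10.61]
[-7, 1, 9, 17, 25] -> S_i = -7 + 8*i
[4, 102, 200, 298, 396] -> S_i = 4 + 98*i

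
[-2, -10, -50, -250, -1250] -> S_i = -2*5^i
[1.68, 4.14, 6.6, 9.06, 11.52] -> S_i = 1.68 + 2.46*i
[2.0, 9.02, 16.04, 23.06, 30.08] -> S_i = 2.00 + 7.02*i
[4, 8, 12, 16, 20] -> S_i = 4 + 4*i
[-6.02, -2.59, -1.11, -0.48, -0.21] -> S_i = -6.02*0.43^i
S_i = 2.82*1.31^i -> [2.82, 3.69, 4.84, 6.34, 8.3]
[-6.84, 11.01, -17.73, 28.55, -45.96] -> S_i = -6.84*(-1.61)^i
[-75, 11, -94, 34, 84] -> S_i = Random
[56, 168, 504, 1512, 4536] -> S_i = 56*3^i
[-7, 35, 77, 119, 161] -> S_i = -7 + 42*i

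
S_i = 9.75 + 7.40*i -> [9.75, 17.15, 24.55, 31.95, 39.35]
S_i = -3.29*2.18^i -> [-3.29, -7.17, -15.64, -34.09, -74.31]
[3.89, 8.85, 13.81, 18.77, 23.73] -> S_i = 3.89 + 4.96*i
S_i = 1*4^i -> [1, 4, 16, 64, 256]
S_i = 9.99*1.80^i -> [9.99, 17.98, 32.37, 58.26, 104.87]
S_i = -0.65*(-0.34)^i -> [-0.65, 0.22, -0.08, 0.03, -0.01]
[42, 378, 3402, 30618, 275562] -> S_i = 42*9^i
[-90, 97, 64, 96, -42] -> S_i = Random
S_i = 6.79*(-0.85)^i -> [6.79, -5.77, 4.91, -4.17, 3.54]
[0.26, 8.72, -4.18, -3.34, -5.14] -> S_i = Random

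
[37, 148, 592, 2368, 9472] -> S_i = 37*4^i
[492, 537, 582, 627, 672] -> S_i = 492 + 45*i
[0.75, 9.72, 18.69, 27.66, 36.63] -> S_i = 0.75 + 8.97*i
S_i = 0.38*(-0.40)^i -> [0.38, -0.15, 0.06, -0.02, 0.01]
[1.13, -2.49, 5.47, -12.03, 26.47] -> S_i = 1.13*(-2.20)^i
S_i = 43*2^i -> [43, 86, 172, 344, 688]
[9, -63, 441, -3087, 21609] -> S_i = 9*-7^i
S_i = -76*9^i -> [-76, -684, -6156, -55404, -498636]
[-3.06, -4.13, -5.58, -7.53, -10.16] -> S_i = -3.06*1.35^i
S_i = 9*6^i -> [9, 54, 324, 1944, 11664]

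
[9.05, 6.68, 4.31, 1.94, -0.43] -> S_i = 9.05 + -2.37*i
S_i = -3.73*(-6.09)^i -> [-3.73, 22.72, -138.34, 842.48, -5130.72]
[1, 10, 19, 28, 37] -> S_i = 1 + 9*i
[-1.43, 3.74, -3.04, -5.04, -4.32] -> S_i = Random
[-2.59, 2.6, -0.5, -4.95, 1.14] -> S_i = Random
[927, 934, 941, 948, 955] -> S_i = 927 + 7*i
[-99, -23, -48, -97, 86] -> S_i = Random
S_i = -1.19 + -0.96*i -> [-1.19, -2.15, -3.11, -4.07, -5.03]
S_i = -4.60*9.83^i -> [-4.6, -45.22, -444.49, -4369.37, -42950.86]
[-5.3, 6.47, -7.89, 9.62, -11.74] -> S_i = -5.30*(-1.22)^i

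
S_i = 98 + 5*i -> [98, 103, 108, 113, 118]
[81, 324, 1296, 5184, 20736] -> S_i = 81*4^i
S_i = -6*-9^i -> [-6, 54, -486, 4374, -39366]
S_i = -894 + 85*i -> [-894, -809, -724, -639, -554]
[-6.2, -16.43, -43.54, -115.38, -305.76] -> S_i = -6.20*2.65^i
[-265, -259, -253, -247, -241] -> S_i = -265 + 6*i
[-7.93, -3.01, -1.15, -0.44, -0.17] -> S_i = -7.93*0.38^i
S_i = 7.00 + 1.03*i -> [7.0, 8.03, 9.06, 10.09, 11.12]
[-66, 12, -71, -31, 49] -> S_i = Random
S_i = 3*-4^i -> [3, -12, 48, -192, 768]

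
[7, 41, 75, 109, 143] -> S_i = 7 + 34*i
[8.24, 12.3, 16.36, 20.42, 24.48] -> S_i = 8.24 + 4.06*i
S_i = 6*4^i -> [6, 24, 96, 384, 1536]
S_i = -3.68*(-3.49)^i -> [-3.68, 12.84, -44.82, 156.43, -545.95]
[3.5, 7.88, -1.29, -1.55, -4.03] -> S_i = Random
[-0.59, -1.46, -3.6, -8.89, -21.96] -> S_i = -0.59*2.47^i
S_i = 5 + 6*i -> [5, 11, 17, 23, 29]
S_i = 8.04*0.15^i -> [8.04, 1.21, 0.18, 0.03, 0.0]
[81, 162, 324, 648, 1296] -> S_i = 81*2^i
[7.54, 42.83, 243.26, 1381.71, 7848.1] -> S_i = 7.54*5.68^i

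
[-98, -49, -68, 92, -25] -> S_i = Random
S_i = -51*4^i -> [-51, -204, -816, -3264, -13056]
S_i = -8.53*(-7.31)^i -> [-8.53, 62.35, -455.81, 3331.97, -24356.71]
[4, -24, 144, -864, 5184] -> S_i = 4*-6^i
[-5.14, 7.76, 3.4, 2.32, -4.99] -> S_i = Random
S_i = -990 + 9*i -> [-990, -981, -972, -963, -954]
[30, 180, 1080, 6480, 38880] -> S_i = 30*6^i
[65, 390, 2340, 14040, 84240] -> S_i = 65*6^i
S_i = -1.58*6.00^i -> [-1.58, -9.48, -56.88, -341.28, -2047.68]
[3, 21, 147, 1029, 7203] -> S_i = 3*7^i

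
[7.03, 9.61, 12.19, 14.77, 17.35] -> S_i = 7.03 + 2.58*i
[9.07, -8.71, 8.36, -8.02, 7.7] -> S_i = 9.07*(-0.96)^i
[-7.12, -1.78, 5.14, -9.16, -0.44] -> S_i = Random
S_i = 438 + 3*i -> [438, 441, 444, 447, 450]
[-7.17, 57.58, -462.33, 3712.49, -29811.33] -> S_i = -7.17*(-8.03)^i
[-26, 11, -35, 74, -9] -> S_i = Random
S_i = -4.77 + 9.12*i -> [-4.77, 4.35, 13.47, 22.59, 31.71]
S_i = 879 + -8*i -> [879, 871, 863, 855, 847]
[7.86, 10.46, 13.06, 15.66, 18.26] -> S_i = 7.86 + 2.60*i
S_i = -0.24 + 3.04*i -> [-0.24, 2.8, 5.84, 8.88, 11.92]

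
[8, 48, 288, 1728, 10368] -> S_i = 8*6^i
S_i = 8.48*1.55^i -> [8.48, 13.14, 20.37, 31.58, 48.95]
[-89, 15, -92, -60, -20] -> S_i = Random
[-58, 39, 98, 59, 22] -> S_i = Random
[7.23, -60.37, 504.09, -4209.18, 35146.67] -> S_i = 7.23*(-8.35)^i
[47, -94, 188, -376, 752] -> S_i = 47*-2^i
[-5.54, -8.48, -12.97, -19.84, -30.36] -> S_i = -5.54*1.53^i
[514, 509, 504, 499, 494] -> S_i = 514 + -5*i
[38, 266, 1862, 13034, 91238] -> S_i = 38*7^i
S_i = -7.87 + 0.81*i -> [-7.87, -7.06, -6.25, -5.44, -4.63]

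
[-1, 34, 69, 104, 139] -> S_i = -1 + 35*i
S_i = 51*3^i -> [51, 153, 459, 1377, 4131]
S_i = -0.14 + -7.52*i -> [-0.14, -7.66, -15.18, -22.7, -30.22]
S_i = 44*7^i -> [44, 308, 2156, 15092, 105644]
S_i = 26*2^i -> [26, 52, 104, 208, 416]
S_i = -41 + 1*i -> [-41, -40, -39, -38, -37]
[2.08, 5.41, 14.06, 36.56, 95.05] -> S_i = 2.08*2.60^i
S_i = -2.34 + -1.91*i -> [-2.34, -4.25, -6.16, -8.07, -9.98]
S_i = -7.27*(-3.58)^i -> [-7.27, 26.03, -93.18, 333.57, -1194.17]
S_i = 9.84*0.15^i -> [9.84, 1.48, 0.22, 0.03, 0.0]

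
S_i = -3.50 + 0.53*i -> [-3.5, -2.97, -2.44, -1.91, -1.38]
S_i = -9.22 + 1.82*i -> [-9.22, -7.4, -5.58, -3.76, -1.94]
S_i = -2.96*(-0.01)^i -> [-2.96, 0.03, -0.0, 0.0, -0.0]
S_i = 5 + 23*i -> [5, 28, 51, 74, 97]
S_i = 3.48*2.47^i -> [3.48, 8.6, 21.23, 52.44, 129.53]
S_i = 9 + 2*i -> [9, 11, 13, 15, 17]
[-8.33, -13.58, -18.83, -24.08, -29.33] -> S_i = -8.33 + -5.25*i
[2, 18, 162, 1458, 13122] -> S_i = 2*9^i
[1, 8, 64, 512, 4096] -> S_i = 1*8^i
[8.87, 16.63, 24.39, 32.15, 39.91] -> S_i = 8.87 + 7.76*i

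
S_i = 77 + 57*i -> [77, 134, 191, 248, 305]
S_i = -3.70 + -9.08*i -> [-3.7, -12.78, -21.86, -30.94, -40.02]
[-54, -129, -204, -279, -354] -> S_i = -54 + -75*i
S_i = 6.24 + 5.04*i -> [6.24, 11.28, 16.32, 21.36, 26.4]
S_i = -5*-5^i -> [-5, 25, -125, 625, -3125]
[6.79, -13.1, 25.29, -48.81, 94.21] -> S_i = 6.79*(-1.93)^i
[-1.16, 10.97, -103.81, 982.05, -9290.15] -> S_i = -1.16*(-9.46)^i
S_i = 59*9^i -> [59, 531, 4779, 43011, 387099]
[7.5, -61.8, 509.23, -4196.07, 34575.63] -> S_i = 7.50*(-8.24)^i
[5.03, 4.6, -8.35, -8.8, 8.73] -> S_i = Random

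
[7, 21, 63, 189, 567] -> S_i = 7*3^i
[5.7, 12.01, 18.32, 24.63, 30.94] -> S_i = 5.70 + 6.31*i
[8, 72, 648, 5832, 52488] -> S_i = 8*9^i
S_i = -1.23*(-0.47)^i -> [-1.23, 0.58, -0.27, 0.13, -0.06]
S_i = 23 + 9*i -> [23, 32, 41, 50, 59]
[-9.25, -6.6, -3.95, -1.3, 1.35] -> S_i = -9.25 + 2.65*i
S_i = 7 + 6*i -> [7, 13, 19, 25, 31]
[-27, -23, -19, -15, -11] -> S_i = -27 + 4*i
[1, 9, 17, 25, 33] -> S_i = 1 + 8*i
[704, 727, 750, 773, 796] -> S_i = 704 + 23*i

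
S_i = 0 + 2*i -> [0, 2, 4, 6, 8]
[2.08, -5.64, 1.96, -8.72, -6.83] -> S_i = Random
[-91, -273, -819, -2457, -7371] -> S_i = -91*3^i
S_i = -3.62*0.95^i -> [-3.62, -3.44, -3.27, -3.1, -2.95]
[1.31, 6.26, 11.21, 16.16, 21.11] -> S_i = 1.31 + 4.95*i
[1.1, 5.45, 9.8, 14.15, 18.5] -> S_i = 1.10 + 4.35*i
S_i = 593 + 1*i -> [593, 594, 595, 596, 597]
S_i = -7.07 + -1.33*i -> [-7.07, -8.4, -9.73, -11.06, -12.39]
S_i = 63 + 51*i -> [63, 114, 165, 216, 267]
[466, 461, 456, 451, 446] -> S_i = 466 + -5*i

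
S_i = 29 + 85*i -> [29, 114, 199, 284, 369]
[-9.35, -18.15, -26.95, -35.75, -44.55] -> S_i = -9.35 + -8.80*i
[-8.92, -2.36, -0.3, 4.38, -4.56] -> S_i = Random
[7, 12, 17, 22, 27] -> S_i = 7 + 5*i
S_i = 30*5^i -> [30, 150, 750, 3750, 18750]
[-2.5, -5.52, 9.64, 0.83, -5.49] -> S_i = Random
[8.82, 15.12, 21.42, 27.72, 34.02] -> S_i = 8.82 + 6.30*i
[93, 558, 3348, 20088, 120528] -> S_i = 93*6^i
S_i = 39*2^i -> [39, 78, 156, 312, 624]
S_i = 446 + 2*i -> [446, 448, 450, 452, 454]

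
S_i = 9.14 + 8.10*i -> [9.14, 17.24, 25.34, 33.44, 41.54]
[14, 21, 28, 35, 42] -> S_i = 14 + 7*i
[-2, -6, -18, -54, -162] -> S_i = -2*3^i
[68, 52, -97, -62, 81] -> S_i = Random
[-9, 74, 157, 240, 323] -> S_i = -9 + 83*i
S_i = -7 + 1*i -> [-7, -6, -5, -4, -3]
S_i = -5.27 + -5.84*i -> [-5.27, -11.11, -16.95, -22.79, -28.63]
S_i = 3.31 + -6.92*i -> [3.31, -3.61, -10.53, -17.45, -24.37]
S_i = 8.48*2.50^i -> [8.48, 21.2, 53.0, 132.5, 331.25]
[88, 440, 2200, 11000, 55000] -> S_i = 88*5^i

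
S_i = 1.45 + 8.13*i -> [1.45, 9.58, 17.71, 25.84, 33.97]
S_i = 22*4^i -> [22, 88, 352, 1408, 5632]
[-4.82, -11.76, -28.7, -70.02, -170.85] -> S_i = -4.82*2.44^i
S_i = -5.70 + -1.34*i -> [-5.7, -7.04, -8.38, -9.72, -11.06]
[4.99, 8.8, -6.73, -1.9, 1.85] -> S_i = Random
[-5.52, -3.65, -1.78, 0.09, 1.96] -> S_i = -5.52 + 1.87*i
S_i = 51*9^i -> [51, 459, 4131, 37179, 334611]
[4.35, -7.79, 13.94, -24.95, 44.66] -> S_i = 4.35*(-1.79)^i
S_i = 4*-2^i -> [4, -8, 16, -32, 64]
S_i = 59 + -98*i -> [59, -39, -137, -235, -333]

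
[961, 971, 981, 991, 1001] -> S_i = 961 + 10*i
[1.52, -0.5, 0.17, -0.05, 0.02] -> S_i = 1.52*(-0.33)^i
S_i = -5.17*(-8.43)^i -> [-5.17, 43.58, -367.41, 3097.23, -26109.64]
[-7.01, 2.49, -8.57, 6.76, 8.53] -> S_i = Random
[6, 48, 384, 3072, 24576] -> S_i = 6*8^i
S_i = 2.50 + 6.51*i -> [2.5, 9.01, 15.52, 22.03, 28.54]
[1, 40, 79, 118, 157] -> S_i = 1 + 39*i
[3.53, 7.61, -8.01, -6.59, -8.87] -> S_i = Random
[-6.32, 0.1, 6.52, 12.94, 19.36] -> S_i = -6.32 + 6.42*i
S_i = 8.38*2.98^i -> [8.38, 24.97, 74.42, 221.76, 660.86]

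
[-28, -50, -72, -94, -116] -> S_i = -28 + -22*i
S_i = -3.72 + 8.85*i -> [-3.72, 5.13, 13.98, 22.83, 31.68]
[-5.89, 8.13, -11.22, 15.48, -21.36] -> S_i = -5.89*(-1.38)^i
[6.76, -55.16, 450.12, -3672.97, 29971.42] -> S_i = 6.76*(-8.16)^i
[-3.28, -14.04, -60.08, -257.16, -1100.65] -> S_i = -3.28*4.28^i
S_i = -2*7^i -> [-2, -14, -98, -686, -4802]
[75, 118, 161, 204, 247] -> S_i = 75 + 43*i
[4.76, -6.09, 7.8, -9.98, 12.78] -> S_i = 4.76*(-1.28)^i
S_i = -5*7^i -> [-5, -35, -245, -1715, -12005]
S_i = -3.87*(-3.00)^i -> [-3.87, 11.61, -34.83, 104.49, -313.47]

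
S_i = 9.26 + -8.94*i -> [9.26, 0.32, -8.62, -17.56, -26.5]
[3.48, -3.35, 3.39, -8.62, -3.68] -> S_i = Random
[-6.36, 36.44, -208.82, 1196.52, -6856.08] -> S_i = -6.36*(-5.73)^i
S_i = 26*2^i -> [26, 52, 104, 208, 416]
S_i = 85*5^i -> [85, 425, 2125, 10625, 53125]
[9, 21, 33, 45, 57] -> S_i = 9 + 12*i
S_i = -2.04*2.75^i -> [-2.04, -5.61, -15.43, -42.43, -116.67]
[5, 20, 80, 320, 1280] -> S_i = 5*4^i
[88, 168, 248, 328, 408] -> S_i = 88 + 80*i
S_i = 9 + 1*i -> [9, 10, 11, 12, 13]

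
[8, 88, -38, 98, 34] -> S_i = Random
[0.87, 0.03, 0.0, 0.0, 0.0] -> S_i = 0.87*0.04^i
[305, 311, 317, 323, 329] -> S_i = 305 + 6*i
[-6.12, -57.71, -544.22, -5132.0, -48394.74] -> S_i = -6.12*9.43^i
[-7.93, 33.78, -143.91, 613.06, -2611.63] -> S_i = -7.93*(-4.26)^i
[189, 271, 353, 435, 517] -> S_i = 189 + 82*i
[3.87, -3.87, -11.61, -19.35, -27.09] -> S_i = 3.87 + -7.74*i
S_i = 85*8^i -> [85, 680, 5440, 43520, 348160]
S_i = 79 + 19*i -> [79, 98, 117, 136, 155]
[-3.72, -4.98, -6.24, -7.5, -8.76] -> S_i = -3.72 + -1.26*i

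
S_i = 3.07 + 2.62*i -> [3.07, 5.69, 8.31, 10.93, 13.55]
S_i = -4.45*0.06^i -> [-4.45, -0.27, -0.02, -0.0, -0.0]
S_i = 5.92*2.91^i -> [5.92, 17.23, 50.13, 145.88, 424.52]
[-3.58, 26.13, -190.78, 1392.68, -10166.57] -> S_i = -3.58*(-7.30)^i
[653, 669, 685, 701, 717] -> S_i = 653 + 16*i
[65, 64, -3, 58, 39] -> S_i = Random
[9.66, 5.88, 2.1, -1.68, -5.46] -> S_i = 9.66 + -3.78*i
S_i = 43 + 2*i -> [43, 45, 47, 49, 51]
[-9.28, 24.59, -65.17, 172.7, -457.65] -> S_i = -9.28*(-2.65)^i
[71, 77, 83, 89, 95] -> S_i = 71 + 6*i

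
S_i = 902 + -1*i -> [902, 901, 900, 899, 898]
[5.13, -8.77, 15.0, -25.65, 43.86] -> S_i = 5.13*(-1.71)^i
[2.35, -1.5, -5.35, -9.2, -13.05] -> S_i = 2.35 + -3.85*i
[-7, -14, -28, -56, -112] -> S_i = -7*2^i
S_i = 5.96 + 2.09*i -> [5.96, 8.05, 10.14, 12.23, 14.32]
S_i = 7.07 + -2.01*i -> [7.07, 5.06, 3.05, 1.04, -0.97]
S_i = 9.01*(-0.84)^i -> [9.01, -7.57, 6.36, -5.34, 4.49]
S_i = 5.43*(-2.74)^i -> [5.43, -14.88, 40.77, -111.7, 306.06]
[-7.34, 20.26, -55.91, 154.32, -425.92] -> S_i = -7.34*(-2.76)^i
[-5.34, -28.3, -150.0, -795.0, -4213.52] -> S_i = -5.34*5.30^i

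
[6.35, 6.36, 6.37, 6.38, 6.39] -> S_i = 6.35 + 0.01*i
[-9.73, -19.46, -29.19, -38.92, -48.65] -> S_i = -9.73 + -9.73*i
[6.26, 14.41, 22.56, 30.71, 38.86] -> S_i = 6.26 + 8.15*i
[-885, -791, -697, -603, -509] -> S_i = -885 + 94*i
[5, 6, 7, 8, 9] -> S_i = 5 + 1*i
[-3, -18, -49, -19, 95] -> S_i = Random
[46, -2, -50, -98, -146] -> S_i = 46 + -48*i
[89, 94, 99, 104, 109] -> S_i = 89 + 5*i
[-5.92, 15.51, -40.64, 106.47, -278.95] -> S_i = -5.92*(-2.62)^i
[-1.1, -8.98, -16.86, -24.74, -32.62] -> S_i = -1.10 + -7.88*i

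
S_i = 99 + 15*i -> [99, 114, 129, 144, 159]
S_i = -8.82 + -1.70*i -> [-8.82, -10.52, -12.22, -13.92, -15.62]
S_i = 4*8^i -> [4, 32, 256, 2048, 16384]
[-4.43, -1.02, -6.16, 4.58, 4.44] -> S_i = Random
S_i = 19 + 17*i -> [19, 36, 53, 70, 87]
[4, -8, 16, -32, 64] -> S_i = 4*-2^i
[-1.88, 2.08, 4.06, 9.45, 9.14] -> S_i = Random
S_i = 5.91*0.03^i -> [5.91, 0.18, 0.01, 0.0, 0.0]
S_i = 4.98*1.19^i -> [4.98, 5.93, 7.05, 8.39, 9.99]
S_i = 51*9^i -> [51, 459, 4131, 37179, 334611]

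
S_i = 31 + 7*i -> [31, 38, 45, 52, 59]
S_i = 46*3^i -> [46, 138, 414, 1242, 3726]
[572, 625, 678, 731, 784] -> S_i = 572 + 53*i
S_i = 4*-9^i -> [4, -36, 324, -2916, 26244]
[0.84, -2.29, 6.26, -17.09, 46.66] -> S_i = 0.84*(-2.73)^i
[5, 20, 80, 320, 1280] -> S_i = 5*4^i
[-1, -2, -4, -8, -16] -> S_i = -1*2^i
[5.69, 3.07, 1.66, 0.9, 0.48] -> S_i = 5.69*0.54^i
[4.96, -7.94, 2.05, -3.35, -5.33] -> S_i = Random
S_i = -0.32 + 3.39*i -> [-0.32, 3.07, 6.46, 9.85, 13.24]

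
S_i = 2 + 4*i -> [2, 6, 10, 14, 18]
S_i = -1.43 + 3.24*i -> [-1.43, 1.81, 5.05, 8.29, 11.53]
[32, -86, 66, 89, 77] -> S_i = Random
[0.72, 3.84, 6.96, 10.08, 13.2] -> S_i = 0.72 + 3.12*i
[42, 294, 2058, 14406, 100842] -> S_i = 42*7^i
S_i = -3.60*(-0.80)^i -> [-3.6, 2.88, -2.3, 1.84, -1.47]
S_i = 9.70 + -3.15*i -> [9.7, 6.55, 3.4, 0.25, -2.9]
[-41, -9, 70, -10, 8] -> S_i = Random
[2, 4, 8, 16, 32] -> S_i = 2*2^i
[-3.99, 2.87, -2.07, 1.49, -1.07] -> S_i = -3.99*(-0.72)^i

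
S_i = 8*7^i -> [8, 56, 392, 2744, 19208]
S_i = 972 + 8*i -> [972, 980, 988, 996, 1004]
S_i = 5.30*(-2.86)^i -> [5.3, -15.16, 43.35, -123.99, 354.6]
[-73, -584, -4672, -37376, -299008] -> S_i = -73*8^i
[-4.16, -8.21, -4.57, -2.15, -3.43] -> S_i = Random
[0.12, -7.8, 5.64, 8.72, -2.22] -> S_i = Random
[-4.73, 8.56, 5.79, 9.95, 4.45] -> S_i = Random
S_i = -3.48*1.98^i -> [-3.48, -6.89, -13.64, -27.01, -53.49]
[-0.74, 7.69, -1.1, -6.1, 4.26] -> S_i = Random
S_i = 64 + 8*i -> [64, 72, 80, 88, 96]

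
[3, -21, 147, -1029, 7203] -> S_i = 3*-7^i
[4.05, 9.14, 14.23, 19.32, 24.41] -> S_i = 4.05 + 5.09*i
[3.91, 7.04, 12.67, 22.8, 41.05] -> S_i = 3.91*1.80^i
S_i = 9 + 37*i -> [9, 46, 83, 120, 157]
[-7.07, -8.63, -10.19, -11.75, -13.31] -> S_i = -7.07 + -1.56*i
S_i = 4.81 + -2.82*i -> [4.81, 1.99, -0.83, -3.65, -6.47]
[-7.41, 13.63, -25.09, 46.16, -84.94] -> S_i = -7.41*(-1.84)^i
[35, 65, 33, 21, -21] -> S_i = Random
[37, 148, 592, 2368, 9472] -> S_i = 37*4^i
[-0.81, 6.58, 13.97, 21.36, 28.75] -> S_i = -0.81 + 7.39*i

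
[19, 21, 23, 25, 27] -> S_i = 19 + 2*i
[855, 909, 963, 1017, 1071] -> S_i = 855 + 54*i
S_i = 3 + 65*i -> [3, 68, 133, 198, 263]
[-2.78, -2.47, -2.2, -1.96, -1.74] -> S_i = -2.78*0.89^i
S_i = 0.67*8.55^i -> [0.67, 5.73, 48.98, 418.77, 3580.46]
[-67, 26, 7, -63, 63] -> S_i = Random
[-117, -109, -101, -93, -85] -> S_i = -117 + 8*i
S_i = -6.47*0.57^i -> [-6.47, -3.69, -2.1, -1.2, -0.68]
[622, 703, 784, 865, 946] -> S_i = 622 + 81*i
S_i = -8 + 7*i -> [-8, -1, 6, 13, 20]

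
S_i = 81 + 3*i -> [81, 84, 87, 90, 93]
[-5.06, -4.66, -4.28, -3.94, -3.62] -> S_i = -5.06*0.92^i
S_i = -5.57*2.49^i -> [-5.57, -13.87, -34.53, -85.99, -214.12]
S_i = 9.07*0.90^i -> [9.07, 8.16, 7.35, 6.61, 5.95]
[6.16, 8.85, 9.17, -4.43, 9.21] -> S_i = Random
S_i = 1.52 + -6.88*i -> [1.52, -5.36, -12.24, -19.12, -26.0]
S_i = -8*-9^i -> [-8, 72, -648, 5832, -52488]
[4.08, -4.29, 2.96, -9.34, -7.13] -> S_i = Random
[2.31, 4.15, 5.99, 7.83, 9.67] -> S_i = 2.31 + 1.84*i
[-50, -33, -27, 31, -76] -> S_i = Random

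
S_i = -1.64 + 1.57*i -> [-1.64, -0.07, 1.5, 3.07, 4.64]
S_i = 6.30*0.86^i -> [6.3, 5.42, 4.66, 4.01, 3.45]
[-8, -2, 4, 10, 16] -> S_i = -8 + 6*i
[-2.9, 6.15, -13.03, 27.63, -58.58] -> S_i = -2.90*(-2.12)^i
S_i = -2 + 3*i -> [-2, 1, 4, 7, 10]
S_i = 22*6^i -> [22, 132, 792, 4752, 28512]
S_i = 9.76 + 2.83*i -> [9.76, 12.59, 15.42, 18.25, 21.08]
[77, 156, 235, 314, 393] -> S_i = 77 + 79*i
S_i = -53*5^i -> [-53, -265, -1325, -6625, -33125]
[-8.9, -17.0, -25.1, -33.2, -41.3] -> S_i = -8.90 + -8.10*i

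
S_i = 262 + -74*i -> [262, 188, 114, 40, -34]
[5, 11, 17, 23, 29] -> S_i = 5 + 6*i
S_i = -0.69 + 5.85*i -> [-0.69, 5.16, 11.01, 16.86, 22.71]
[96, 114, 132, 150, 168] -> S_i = 96 + 18*i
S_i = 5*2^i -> [5, 10, 20, 40, 80]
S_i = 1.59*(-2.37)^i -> [1.59, -3.77, 8.93, -21.17, 50.16]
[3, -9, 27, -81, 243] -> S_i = 3*-3^i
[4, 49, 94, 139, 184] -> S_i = 4 + 45*i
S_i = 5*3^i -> [5, 15, 45, 135, 405]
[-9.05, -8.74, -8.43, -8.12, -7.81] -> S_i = -9.05 + 0.31*i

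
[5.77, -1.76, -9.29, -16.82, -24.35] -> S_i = 5.77 + -7.53*i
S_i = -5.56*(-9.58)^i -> [-5.56, 53.26, -510.28, 4888.45, -46831.37]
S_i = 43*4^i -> [43, 172, 688, 2752, 11008]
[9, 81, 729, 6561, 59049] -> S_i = 9*9^i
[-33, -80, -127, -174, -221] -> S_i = -33 + -47*i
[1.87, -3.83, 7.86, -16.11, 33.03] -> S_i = 1.87*(-2.05)^i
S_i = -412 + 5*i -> [-412, -407, -402, -397, -392]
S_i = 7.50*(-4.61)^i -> [7.5, -34.58, 159.39, -734.79, 3387.39]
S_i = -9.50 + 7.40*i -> [-9.5, -2.1, 5.3, 12.7, 20.1]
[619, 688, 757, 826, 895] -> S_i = 619 + 69*i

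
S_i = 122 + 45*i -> [122, 167, 212, 257, 302]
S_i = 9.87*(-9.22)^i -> [9.87, -91.0, 839.03, -7735.88, 71324.85]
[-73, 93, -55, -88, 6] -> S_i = Random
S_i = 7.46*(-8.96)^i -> [7.46, -66.84, 598.9, -5366.15, 48080.71]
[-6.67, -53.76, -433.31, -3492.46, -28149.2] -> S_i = -6.67*8.06^i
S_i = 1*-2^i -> [1, -2, 4, -8, 16]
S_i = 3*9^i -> [3, 27, 243, 2187, 19683]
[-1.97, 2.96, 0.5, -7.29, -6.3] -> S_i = Random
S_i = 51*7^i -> [51, 357, 2499, 17493, 122451]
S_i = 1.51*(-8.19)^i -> [1.51, -12.37, 101.28, -829.52, 6793.8]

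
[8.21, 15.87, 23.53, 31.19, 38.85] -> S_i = 8.21 + 7.66*i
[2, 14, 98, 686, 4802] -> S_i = 2*7^i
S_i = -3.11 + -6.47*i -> [-3.11, -9.58, -16.05, -22.52, -28.99]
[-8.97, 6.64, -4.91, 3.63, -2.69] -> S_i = -8.97*(-0.74)^i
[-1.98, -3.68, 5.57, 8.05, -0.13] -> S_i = Random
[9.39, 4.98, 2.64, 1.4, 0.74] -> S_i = 9.39*0.53^i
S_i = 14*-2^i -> [14, -28, 56, -112, 224]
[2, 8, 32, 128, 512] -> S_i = 2*4^i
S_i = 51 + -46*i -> [51, 5, -41, -87, -133]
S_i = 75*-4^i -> [75, -300, 1200, -4800, 19200]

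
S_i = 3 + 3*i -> [3, 6, 9, 12, 15]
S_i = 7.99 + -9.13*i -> [7.99, -1.14, -10.27, -19.4, -28.53]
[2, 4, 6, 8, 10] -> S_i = 2 + 2*i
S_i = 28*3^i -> [28, 84, 252, 756, 2268]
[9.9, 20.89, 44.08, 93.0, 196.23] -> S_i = 9.90*2.11^i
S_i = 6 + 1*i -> [6, 7, 8, 9, 10]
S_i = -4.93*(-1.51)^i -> [-4.93, 7.44, -11.24, 16.97, -25.63]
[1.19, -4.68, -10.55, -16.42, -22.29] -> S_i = 1.19 + -5.87*i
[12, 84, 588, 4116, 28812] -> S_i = 12*7^i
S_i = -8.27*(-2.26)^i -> [-8.27, 18.69, -42.24, 95.46, -215.74]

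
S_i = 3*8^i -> [3, 24, 192, 1536, 12288]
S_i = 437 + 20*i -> [437, 457, 477, 497, 517]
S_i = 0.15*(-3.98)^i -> [0.15, -0.6, 2.38, -9.46, 37.64]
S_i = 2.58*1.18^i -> [2.58, 3.04, 3.59, 4.24, 5.0]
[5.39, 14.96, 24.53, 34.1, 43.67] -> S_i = 5.39 + 9.57*i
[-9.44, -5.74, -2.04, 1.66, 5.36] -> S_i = -9.44 + 3.70*i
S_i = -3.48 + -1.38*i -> [-3.48, -4.86, -6.24, -7.62, -9.0]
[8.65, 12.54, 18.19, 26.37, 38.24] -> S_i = 8.65*1.45^i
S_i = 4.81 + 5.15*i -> [4.81, 9.96, 15.11, 20.26, 25.41]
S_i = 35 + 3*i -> [35, 38, 41, 44, 47]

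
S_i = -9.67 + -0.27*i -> [-9.67, -9.94, -10.21, -10.48, -10.75]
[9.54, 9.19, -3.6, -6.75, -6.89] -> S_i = Random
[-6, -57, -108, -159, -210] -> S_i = -6 + -51*i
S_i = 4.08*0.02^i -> [4.08, 0.08, 0.0, 0.0, 0.0]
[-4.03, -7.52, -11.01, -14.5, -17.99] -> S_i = -4.03 + -3.49*i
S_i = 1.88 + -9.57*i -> [1.88, -7.69, -17.26, -26.83, -36.4]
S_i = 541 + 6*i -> [541, 547, 553, 559, 565]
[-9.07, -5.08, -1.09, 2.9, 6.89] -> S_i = -9.07 + 3.99*i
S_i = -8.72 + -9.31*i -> [-8.72, -18.03, -27.34, -36.65, -45.96]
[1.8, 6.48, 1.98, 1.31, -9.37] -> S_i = Random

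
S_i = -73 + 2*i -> [-73, -71, -69, -67, -65]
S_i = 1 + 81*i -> [1, 82, 163, 244, 325]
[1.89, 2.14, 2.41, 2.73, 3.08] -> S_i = 1.89*1.13^i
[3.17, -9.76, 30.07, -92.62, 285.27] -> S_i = 3.17*(-3.08)^i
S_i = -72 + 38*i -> [-72, -34, 4, 42, 80]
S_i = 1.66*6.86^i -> [1.66, 11.39, 78.12, 535.9, 3676.25]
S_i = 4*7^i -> [4, 28, 196, 1372, 9604]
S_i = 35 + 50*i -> [35, 85, 135, 185, 235]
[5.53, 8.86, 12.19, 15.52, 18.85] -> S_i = 5.53 + 3.33*i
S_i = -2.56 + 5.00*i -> [-2.56, 2.44, 7.44, 12.44, 17.44]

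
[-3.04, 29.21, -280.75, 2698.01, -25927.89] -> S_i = -3.04*(-9.61)^i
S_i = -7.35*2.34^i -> [-7.35, -17.2, -40.25, -94.17, -220.37]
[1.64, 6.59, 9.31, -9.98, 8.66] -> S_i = Random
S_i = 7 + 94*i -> [7, 101, 195, 289, 383]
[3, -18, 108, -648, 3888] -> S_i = 3*-6^i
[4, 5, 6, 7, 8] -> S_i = 4 + 1*i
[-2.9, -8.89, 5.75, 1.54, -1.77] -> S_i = Random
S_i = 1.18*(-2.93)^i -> [1.18, -3.46, 10.13, -29.68, 86.97]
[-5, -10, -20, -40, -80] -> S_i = -5*2^i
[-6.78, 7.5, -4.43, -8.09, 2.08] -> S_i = Random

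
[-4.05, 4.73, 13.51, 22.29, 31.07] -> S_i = -4.05 + 8.78*i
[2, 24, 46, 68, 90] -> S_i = 2 + 22*i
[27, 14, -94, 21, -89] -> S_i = Random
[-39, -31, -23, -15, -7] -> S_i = -39 + 8*i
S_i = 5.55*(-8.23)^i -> [5.55, -45.68, 375.92, -3093.8, 25461.99]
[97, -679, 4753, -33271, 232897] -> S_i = 97*-7^i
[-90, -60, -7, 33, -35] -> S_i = Random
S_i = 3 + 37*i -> [3, 40, 77, 114, 151]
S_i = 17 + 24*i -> [17, 41, 65, 89, 113]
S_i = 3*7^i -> [3, 21, 147, 1029, 7203]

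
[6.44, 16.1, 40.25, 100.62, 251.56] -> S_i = 6.44*2.50^i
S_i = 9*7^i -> [9, 63, 441, 3087, 21609]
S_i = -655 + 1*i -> [-655, -654, -653, -652, -651]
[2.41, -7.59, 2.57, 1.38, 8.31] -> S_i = Random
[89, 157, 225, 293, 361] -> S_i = 89 + 68*i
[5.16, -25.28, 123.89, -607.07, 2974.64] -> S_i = 5.16*(-4.90)^i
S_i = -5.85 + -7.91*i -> [-5.85, -13.76, -21.67, -29.58, -37.49]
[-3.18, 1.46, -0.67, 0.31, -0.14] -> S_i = -3.18*(-0.46)^i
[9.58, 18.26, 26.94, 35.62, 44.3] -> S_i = 9.58 + 8.68*i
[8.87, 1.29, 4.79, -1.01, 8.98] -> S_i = Random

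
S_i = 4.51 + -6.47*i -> [4.51, -1.96, -8.43, -14.9, -21.37]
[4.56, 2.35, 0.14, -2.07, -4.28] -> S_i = 4.56 + -2.21*i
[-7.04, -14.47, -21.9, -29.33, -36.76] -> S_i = -7.04 + -7.43*i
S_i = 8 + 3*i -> [8, 11, 14, 17, 20]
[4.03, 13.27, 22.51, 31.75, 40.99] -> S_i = 4.03 + 9.24*i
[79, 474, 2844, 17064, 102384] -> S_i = 79*6^i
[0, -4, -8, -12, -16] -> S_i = 0 + -4*i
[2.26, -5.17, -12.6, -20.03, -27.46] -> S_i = 2.26 + -7.43*i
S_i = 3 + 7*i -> [3, 10, 17, 24, 31]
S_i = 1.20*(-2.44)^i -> [1.2, -2.93, 7.14, -17.43, 42.53]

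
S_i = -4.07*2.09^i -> [-4.07, -8.51, -17.78, -37.16, -77.66]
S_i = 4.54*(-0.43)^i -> [4.54, -1.95, 0.84, -0.36, 0.16]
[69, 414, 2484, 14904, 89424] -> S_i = 69*6^i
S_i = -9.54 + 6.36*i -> [-9.54, -3.18, 3.18, 9.54, 15.9]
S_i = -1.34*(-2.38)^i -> [-1.34, 3.19, -7.59, 18.06, -42.99]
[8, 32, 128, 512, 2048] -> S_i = 8*4^i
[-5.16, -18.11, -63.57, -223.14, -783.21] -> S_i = -5.16*3.51^i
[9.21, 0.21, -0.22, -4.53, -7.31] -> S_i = Random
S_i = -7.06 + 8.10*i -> [-7.06, 1.04, 9.14, 17.24, 25.34]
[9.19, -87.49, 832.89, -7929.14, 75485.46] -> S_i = 9.19*(-9.52)^i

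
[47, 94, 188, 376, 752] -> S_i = 47*2^i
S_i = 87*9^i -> [87, 783, 7047, 63423, 570807]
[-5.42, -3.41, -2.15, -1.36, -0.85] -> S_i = -5.42*0.63^i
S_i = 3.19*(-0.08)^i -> [3.19, -0.26, 0.02, -0.0, 0.0]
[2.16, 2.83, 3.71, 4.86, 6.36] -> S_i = 2.16*1.31^i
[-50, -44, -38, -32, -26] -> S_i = -50 + 6*i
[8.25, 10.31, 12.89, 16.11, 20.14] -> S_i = 8.25*1.25^i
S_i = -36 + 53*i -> [-36, 17, 70, 123, 176]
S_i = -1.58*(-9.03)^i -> [-1.58, 14.27, -128.83, 1163.38, -10505.29]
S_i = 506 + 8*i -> [506, 514, 522, 530, 538]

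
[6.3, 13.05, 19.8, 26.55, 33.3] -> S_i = 6.30 + 6.75*i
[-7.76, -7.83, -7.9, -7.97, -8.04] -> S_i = -7.76 + -0.07*i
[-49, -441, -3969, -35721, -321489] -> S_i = -49*9^i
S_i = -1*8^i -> [-1, -8, -64, -512, -4096]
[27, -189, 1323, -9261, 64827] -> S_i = 27*-7^i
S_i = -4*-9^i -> [-4, 36, -324, 2916, -26244]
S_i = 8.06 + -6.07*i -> [8.06, 1.99, -4.08, -10.15, -16.22]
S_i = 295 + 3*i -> [295, 298, 301, 304, 307]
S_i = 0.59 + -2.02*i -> [0.59, -1.43, -3.45, -5.47, -7.49]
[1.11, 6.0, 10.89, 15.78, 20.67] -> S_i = 1.11 + 4.89*i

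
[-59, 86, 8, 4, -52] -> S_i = Random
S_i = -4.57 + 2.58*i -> [-4.57, -1.99, 0.59, 3.17, 5.75]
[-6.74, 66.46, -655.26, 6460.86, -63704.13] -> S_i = -6.74*(-9.86)^i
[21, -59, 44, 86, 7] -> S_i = Random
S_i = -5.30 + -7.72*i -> [-5.3, -13.02, -20.74, -28.46, -36.18]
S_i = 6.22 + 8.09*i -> [6.22, 14.31, 22.4, 30.49, 38.58]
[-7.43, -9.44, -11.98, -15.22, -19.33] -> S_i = -7.43*1.27^i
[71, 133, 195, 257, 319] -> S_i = 71 + 62*i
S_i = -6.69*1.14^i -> [-6.69, -7.63, -8.69, -9.91, -11.3]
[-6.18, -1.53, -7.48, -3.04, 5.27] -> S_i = Random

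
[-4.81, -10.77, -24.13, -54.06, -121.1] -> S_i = -4.81*2.24^i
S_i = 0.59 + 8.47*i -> [0.59, 9.06, 17.53, 26.0, 34.47]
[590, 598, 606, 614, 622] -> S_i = 590 + 8*i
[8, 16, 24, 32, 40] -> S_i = 8 + 8*i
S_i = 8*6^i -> [8, 48, 288, 1728, 10368]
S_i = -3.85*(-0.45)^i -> [-3.85, 1.73, -0.78, 0.35, -0.16]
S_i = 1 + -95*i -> [1, -94, -189, -284, -379]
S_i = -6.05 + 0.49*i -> [-6.05, -5.56, -5.07, -4.58, -4.09]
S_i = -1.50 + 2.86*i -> [-1.5, 1.36, 4.22, 7.08, 9.94]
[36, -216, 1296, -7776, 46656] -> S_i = 36*-6^i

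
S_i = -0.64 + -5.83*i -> [-0.64, -6.47, -12.3, -18.13, -23.96]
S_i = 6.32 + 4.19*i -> [6.32, 10.51, 14.7, 18.89, 23.08]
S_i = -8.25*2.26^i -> [-8.25, -18.64, -42.14, -95.23, -215.22]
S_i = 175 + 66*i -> [175, 241, 307, 373, 439]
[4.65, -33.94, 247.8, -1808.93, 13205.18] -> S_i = 4.65*(-7.30)^i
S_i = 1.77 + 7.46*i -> [1.77, 9.23, 16.69, 24.15, 31.61]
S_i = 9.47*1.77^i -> [9.47, 16.76, 29.67, 52.51, 92.95]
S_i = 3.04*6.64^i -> [3.04, 20.19, 134.03, 889.98, 5909.43]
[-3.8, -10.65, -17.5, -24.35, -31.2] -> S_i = -3.80 + -6.85*i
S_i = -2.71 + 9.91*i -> [-2.71, 7.2, 17.11, 27.02, 36.93]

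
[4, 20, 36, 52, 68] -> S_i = 4 + 16*i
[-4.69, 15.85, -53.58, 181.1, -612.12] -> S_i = -4.69*(-3.38)^i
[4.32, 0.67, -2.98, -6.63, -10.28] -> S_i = 4.32 + -3.65*i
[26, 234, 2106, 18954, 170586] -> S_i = 26*9^i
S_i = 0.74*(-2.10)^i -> [0.74, -1.55, 3.26, -6.85, 14.39]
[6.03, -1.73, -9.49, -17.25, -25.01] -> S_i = 6.03 + -7.76*i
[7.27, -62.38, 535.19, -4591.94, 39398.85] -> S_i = 7.27*(-8.58)^i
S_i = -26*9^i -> [-26, -234, -2106, -18954, -170586]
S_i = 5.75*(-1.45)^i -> [5.75, -8.34, 12.09, -17.53, 25.42]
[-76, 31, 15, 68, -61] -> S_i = Random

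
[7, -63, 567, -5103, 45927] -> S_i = 7*-9^i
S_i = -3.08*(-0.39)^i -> [-3.08, 1.2, -0.47, 0.18, -0.07]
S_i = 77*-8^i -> [77, -616, 4928, -39424, 315392]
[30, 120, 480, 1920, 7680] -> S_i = 30*4^i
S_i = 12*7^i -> [12, 84, 588, 4116, 28812]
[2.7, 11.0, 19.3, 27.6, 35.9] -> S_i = 2.70 + 8.30*i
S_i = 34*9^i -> [34, 306, 2754, 24786, 223074]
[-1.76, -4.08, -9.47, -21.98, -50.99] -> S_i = -1.76*2.32^i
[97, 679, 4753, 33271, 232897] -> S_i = 97*7^i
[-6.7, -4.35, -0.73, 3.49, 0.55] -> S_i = Random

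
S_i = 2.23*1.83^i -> [2.23, 4.08, 7.47, 13.67, 25.01]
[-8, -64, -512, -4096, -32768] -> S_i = -8*8^i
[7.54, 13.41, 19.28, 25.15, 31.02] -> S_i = 7.54 + 5.87*i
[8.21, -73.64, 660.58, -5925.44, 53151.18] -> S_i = 8.21*(-8.97)^i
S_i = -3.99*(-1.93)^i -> [-3.99, 7.7, -14.86, 28.68, -55.36]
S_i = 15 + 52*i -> [15, 67, 119, 171, 223]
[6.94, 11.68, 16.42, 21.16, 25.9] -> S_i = 6.94 + 4.74*i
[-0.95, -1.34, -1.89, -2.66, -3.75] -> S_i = -0.95*1.41^i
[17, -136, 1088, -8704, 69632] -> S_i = 17*-8^i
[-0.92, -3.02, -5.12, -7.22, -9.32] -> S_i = -0.92 + -2.10*i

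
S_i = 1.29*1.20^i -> [1.29, 1.55, 1.86, 2.23, 2.67]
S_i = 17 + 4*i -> [17, 21, 25, 29, 33]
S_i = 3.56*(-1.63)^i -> [3.56, -5.8, 9.46, -15.42, 25.13]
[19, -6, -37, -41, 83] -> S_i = Random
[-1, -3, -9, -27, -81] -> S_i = -1*3^i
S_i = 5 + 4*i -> [5, 9, 13, 17, 21]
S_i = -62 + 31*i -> [-62, -31, 0, 31, 62]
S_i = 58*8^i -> [58, 464, 3712, 29696, 237568]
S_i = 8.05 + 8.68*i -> [8.05, 16.73, 25.41, 34.09, 42.77]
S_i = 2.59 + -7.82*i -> [2.59, -5.23, -13.05, -20.87, -28.69]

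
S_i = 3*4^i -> [3, 12, 48, 192, 768]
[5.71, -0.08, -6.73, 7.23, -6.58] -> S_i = Random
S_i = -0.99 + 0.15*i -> [-0.99, -0.84, -0.69, -0.54, -0.39]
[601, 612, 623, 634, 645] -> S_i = 601 + 11*i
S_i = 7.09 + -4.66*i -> [7.09, 2.43, -2.23, -6.89, -11.55]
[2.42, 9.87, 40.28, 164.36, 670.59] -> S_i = 2.42*4.08^i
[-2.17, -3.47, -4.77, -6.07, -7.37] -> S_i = -2.17 + -1.30*i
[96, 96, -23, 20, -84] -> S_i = Random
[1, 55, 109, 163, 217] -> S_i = 1 + 54*i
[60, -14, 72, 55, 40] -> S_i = Random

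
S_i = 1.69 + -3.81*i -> [1.69, -2.12, -5.93, -9.74, -13.55]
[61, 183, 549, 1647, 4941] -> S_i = 61*3^i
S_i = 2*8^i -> [2, 16, 128, 1024, 8192]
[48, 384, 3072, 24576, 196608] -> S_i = 48*8^i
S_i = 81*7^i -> [81, 567, 3969, 27783, 194481]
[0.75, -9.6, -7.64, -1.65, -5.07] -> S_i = Random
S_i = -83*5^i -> [-83, -415, -2075, -10375, -51875]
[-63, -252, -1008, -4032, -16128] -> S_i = -63*4^i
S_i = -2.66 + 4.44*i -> [-2.66, 1.78, 6.22, 10.66, 15.1]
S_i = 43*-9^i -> [43, -387, 3483, -31347, 282123]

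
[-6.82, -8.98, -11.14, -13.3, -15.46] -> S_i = -6.82 + -2.16*i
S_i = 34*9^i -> [34, 306, 2754, 24786, 223074]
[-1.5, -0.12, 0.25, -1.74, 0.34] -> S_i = Random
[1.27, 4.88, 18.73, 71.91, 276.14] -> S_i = 1.27*3.84^i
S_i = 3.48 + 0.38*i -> [3.48, 3.86, 4.24, 4.62, 5.0]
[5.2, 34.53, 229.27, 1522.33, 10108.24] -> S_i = 5.20*6.64^i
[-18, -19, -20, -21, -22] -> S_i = -18 + -1*i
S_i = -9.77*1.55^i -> [-9.77, -15.14, -23.47, -36.38, -56.39]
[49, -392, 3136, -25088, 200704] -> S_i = 49*-8^i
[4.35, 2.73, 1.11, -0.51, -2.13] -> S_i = 4.35 + -1.62*i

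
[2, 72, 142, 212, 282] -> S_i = 2 + 70*i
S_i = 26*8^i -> [26, 208, 1664, 13312, 106496]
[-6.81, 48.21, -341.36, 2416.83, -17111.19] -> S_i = -6.81*(-7.08)^i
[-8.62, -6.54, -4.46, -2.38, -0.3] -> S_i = -8.62 + 2.08*i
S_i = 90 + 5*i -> [90, 95, 100, 105, 110]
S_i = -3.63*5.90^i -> [-3.63, -21.42, -126.36, -745.53, -4398.6]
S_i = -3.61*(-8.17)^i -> [-3.61, 29.49, -240.96, 1968.67, -16084.05]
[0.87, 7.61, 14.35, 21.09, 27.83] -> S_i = 0.87 + 6.74*i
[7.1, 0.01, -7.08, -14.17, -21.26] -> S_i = 7.10 + -7.09*i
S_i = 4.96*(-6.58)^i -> [4.96, -32.64, 214.75, -1413.06, 9297.91]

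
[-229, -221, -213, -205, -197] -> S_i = -229 + 8*i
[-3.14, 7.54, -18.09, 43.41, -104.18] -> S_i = -3.14*(-2.40)^i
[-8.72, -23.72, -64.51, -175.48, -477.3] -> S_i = -8.72*2.72^i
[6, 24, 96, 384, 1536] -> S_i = 6*4^i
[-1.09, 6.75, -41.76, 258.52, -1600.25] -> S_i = -1.09*(-6.19)^i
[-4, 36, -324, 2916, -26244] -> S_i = -4*-9^i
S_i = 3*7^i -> [3, 21, 147, 1029, 7203]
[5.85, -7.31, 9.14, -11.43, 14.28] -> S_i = 5.85*(-1.25)^i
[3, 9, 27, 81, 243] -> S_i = 3*3^i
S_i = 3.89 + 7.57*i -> [3.89, 11.46, 19.03, 26.6, 34.17]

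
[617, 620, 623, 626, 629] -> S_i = 617 + 3*i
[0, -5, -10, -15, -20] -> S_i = 0 + -5*i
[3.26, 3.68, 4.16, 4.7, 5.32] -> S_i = 3.26*1.13^i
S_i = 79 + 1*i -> [79, 80, 81, 82, 83]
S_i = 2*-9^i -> [2, -18, 162, -1458, 13122]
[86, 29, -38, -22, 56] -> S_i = Random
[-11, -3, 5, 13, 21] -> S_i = -11 + 8*i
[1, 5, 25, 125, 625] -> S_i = 1*5^i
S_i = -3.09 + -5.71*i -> [-3.09, -8.8, -14.51, -20.22, -25.93]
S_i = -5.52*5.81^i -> [-5.52, -32.07, -186.33, -1082.6, -6289.9]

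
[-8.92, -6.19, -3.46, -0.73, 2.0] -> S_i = -8.92 + 2.73*i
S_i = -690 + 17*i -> [-690, -673, -656, -639, -622]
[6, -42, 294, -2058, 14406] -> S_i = 6*-7^i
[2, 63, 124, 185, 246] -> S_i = 2 + 61*i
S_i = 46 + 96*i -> [46, 142, 238, 334, 430]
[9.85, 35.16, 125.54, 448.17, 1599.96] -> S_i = 9.85*3.57^i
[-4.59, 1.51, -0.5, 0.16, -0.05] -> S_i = -4.59*(-0.33)^i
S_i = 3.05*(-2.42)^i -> [3.05, -7.38, 17.86, -43.23, 104.61]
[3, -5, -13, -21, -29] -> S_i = 3 + -8*i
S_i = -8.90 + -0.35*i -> [-8.9, -9.25, -9.6, -9.95, -10.3]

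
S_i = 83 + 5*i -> [83, 88, 93, 98, 103]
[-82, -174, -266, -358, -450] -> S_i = -82 + -92*i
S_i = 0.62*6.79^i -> [0.62, 4.21, 28.58, 194.09, 1317.86]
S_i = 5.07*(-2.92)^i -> [5.07, -14.8, 43.23, -126.23, 368.59]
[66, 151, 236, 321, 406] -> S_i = 66 + 85*i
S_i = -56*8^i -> [-56, -448, -3584, -28672, -229376]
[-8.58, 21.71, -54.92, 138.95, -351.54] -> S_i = -8.58*(-2.53)^i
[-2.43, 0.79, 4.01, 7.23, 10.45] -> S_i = -2.43 + 3.22*i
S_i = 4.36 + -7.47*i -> [4.36, -3.11, -10.58, -18.05, -25.52]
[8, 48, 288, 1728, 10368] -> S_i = 8*6^i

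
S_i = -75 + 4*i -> [-75, -71, -67, -63, -59]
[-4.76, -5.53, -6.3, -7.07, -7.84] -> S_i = -4.76 + -0.77*i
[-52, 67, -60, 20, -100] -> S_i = Random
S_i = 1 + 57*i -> [1, 58, 115, 172, 229]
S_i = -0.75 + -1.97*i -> [-0.75, -2.72, -4.69, -6.66, -8.63]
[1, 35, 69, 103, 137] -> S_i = 1 + 34*i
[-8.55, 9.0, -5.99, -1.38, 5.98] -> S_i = Random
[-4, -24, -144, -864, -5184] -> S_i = -4*6^i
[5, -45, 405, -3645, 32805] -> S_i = 5*-9^i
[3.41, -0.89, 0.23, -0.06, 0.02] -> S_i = 3.41*(-0.26)^i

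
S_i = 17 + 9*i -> [17, 26, 35, 44, 53]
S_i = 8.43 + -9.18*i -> [8.43, -0.75, -9.93, -19.11, -28.29]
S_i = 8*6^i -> [8, 48, 288, 1728, 10368]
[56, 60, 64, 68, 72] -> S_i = 56 + 4*i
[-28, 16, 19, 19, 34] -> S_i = Random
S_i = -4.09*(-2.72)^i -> [-4.09, 11.12, -30.26, 82.31, -223.87]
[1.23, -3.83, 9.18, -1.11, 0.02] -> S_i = Random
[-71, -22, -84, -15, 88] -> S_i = Random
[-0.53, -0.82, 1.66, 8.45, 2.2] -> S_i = Random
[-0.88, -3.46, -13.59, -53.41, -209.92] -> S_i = -0.88*3.93^i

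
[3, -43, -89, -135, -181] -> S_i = 3 + -46*i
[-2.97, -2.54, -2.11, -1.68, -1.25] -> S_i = -2.97 + 0.43*i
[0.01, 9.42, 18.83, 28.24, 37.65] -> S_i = 0.01 + 9.41*i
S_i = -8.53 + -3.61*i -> [-8.53, -12.14, -15.75, -19.36, -22.97]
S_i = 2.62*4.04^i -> [2.62, 10.58, 42.76, 172.76, 697.95]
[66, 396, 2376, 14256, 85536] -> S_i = 66*6^i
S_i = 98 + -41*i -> [98, 57, 16, -25, -66]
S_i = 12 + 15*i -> [12, 27, 42, 57, 72]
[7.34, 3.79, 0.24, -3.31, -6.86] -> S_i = 7.34 + -3.55*i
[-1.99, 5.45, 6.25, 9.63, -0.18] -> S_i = Random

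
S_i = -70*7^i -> [-70, -490, -3430, -24010, -168070]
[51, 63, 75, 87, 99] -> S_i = 51 + 12*i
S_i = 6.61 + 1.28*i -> [6.61, 7.89, 9.17, 10.45, 11.73]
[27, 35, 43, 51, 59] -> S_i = 27 + 8*i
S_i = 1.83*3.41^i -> [1.83, 6.24, 21.28, 72.56, 247.44]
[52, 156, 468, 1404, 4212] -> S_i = 52*3^i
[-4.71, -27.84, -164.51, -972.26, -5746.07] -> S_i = -4.71*5.91^i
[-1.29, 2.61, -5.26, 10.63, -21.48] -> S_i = -1.29*(-2.02)^i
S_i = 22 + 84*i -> [22, 106, 190, 274, 358]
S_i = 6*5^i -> [6, 30, 150, 750, 3750]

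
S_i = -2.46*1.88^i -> [-2.46, -4.62, -8.69, -16.35, -30.73]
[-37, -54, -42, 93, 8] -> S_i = Random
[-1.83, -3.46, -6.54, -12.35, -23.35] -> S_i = -1.83*1.89^i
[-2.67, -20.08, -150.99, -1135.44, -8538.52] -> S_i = -2.67*7.52^i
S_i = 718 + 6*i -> [718, 724, 730, 736, 742]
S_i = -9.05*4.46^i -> [-9.05, -40.36, -180.02, -802.88, -3580.87]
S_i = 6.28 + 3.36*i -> [6.28, 9.64, 13.0, 16.36, 19.72]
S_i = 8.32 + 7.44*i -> [8.32, 15.76, 23.2, 30.64, 38.08]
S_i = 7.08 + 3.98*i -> [7.08, 11.06, 15.04, 19.02, 23.0]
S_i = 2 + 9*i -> [2, 11, 20, 29, 38]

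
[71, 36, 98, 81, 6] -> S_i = Random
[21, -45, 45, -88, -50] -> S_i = Random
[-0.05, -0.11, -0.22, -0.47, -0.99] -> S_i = -0.05*2.11^i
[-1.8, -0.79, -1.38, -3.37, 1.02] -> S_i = Random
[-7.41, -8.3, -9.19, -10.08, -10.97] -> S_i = -7.41 + -0.89*i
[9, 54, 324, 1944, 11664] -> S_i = 9*6^i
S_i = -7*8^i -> [-7, -56, -448, -3584, -28672]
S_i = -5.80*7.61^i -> [-5.8, -44.14, -335.89, -2556.12, -19452.11]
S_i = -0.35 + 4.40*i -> [-0.35, 4.05, 8.45, 12.85, 17.25]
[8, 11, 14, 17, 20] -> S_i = 8 + 3*i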